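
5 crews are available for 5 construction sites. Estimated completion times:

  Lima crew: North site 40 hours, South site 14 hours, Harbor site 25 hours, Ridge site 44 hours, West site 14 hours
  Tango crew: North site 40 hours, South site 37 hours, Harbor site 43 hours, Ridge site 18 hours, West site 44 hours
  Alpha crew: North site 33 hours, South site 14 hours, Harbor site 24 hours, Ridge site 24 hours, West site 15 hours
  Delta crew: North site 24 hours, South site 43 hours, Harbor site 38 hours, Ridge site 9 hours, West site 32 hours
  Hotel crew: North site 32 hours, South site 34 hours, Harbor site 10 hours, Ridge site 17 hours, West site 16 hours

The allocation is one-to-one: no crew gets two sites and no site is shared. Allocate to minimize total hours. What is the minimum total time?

Optimal: Lima crew→West site (14 hours), Tango crew→Ridge site (18 hours), Alpha crew→South site (14 hours), Delta crew→North site (24 hours), Hotel crew→Harbor site (10 hours) — total 14+18+14+24+10 = 80 hours.
Min-entry greedy (repeatedly take the single cheapest remaining cell) gives 88 hours, worse by 8.
No other one-to-one assignment undercuts 80 hours.

Minimum total: 80 hours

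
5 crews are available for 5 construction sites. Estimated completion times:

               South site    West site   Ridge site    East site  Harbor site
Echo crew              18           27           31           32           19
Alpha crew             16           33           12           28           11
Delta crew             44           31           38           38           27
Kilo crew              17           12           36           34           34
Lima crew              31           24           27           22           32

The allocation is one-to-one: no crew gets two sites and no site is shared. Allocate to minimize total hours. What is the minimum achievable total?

Min total: 91 hours

Optimal: Echo crew→South site (18 hours), Alpha crew→Ridge site (12 hours), Delta crew→Harbor site (27 hours), Kilo crew→West site (12 hours), Lima crew→East site (22 hours) — total 18+12+27+12+22 = 91 hours.
Column-greedy (each site in turn goes to its cheapest remaining crew) gives 114 hours, worse by 23.
Swapping Alpha crew↔Echo crew (Alpha crew→South site 16 hours, Echo crew→Ridge site 31 hours) adds 17.
Every other assignment is strictly worse.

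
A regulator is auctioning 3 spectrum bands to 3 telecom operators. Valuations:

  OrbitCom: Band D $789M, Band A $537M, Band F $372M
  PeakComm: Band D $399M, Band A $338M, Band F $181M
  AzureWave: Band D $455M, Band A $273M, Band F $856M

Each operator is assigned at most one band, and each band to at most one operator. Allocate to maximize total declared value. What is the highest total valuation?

Optimal: OrbitCom→Band D ($789M), PeakComm→Band A ($338M), AzureWave→Band F ($856M) — total 789+338+856 = $1983M.
Every other assignment is strictly worse.

Maximum total: $1983M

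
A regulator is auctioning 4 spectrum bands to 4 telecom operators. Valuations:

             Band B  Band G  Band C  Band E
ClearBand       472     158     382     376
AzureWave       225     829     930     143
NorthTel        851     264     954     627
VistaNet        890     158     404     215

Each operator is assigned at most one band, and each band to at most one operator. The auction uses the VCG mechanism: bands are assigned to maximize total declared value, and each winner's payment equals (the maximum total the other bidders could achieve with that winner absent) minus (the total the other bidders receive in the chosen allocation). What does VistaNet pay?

Efficient allocation: ClearBand→Band E ($376M), AzureWave→Band G ($829M), NorthTel→Band C ($954M), VistaNet→Band B ($890M); total welfare W = $3049M.
VistaNet receives Band B at value $890M, so the others get W − 890 = $2159M.
Without VistaNet: best allocation of the remaining 3 bidders over all 4 bands is ClearBand→Band B ($472M), AzureWave→Band G ($829M), NorthTel→Band C ($954M), total $2255M.
VCG payment = (others' best without VistaNet) − (others' welfare with VistaNet) = 2255 − 2159 = $96M.

VistaNet pays $96M.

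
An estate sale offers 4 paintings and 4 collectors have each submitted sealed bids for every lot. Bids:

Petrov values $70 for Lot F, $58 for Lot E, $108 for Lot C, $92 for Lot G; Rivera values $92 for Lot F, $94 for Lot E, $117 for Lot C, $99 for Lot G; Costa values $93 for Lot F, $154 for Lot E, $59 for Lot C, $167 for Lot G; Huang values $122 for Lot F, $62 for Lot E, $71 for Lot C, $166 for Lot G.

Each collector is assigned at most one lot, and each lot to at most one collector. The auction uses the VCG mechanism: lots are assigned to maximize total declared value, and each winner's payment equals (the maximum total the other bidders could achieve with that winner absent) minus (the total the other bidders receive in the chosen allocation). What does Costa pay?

Costa pays $2.

Efficient allocation: Petrov→Lot C ($108), Rivera→Lot F ($92), Costa→Lot E ($154), Huang→Lot G ($166); total welfare W = $520.
Costa receives Lot E at value $154, so the others get W − 154 = $366.
Without Costa: best allocation of the remaining 3 bidders over all 4 lots is Petrov→Lot C ($108), Rivera→Lot E ($94), Huang→Lot G ($166), total $368.
VCG payment = (others' best without Costa) − (others' welfare with Costa) = 368 − 366 = $2.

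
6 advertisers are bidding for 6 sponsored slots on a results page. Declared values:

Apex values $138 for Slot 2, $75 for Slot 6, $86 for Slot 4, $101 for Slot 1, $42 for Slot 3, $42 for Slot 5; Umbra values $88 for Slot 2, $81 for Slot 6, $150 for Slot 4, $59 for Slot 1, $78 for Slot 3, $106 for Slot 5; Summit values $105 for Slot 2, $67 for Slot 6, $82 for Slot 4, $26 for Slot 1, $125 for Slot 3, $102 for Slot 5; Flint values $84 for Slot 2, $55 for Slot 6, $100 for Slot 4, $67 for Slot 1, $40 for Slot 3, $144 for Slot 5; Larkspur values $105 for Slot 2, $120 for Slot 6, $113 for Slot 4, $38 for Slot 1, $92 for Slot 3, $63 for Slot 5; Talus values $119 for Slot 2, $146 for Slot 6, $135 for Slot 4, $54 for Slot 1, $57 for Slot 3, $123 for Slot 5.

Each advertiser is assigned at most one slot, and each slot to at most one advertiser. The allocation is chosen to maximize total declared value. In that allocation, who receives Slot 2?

Larkspur receives Slot 2.

This is the linear assignment problem.
Optimal: Apex→Slot 1 ($101), Umbra→Slot 4 ($150), Summit→Slot 3 ($125), Flint→Slot 5 ($144), Larkspur→Slot 2 ($105), Talus→Slot 6 ($146) — total 101+150+125+144+105+146 = $771.
Larkspur's own top slot is Slot 6 ($120), but forcing Larkspur→Slot 6 and reassigning the rest optimally gives only $759 — worse by 12.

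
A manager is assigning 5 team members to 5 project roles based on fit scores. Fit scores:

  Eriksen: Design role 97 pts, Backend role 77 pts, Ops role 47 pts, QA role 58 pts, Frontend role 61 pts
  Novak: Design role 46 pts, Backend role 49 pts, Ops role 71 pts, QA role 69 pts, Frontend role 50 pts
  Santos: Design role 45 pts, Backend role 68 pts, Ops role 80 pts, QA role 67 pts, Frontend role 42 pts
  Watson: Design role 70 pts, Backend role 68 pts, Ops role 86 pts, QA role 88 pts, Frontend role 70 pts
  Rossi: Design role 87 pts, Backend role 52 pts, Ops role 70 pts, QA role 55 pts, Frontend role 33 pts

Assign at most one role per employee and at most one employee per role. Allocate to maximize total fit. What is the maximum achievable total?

Optimal: Eriksen→Backend role (77 pts), Novak→QA role (69 pts), Santos→Ops role (80 pts), Watson→Frontend role (70 pts), Rossi→Design role (87 pts) — total 77+69+80+70+87 = 383 pts.
Row-greedy (each employee in turn takes its best remaining role) gives 357 pts, worse by 26.
Swapping Eriksen↔Watson (Eriksen→Frontend role 61 pts, Watson→Backend role 68 pts) loses 18.
Checked against all permutations: 383 pts is optimal.

Max total: 383 pts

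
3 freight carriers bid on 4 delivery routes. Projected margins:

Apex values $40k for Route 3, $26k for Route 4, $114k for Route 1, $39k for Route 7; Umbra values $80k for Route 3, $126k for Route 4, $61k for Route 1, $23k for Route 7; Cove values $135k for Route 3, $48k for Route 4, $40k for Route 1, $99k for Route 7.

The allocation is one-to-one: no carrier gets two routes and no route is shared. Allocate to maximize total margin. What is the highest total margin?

Max total: $375k

Optimal: Apex→Route 1 ($114k), Umbra→Route 4 ($126k), Cove→Route 3 ($135k) — total 114+126+135 = $375k.
Every other assignment is strictly worse.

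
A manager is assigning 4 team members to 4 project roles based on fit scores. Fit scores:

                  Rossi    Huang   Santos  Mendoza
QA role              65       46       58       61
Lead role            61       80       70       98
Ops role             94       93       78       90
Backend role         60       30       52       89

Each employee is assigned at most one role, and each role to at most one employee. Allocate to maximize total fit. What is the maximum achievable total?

Max total: 321 pts

Optimal: Rossi→Ops role (94 pts), Huang→Lead role (80 pts), Santos→QA role (58 pts), Mendoza→Backend role (89 pts) — total 94+80+58+89 = 321 pts.
Max-entry greedy (repeatedly take the single best remaining cell) gives 280 pts, worse by 41.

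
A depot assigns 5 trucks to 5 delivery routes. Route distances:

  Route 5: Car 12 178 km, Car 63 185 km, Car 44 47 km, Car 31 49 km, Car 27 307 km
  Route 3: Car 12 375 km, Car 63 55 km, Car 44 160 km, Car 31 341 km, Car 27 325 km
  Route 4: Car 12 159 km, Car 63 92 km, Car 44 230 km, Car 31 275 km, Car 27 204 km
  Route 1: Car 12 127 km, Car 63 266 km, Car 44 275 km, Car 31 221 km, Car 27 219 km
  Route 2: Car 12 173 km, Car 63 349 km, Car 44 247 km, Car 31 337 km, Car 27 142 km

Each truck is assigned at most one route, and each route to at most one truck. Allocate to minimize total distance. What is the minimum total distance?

Min total: 570 km

This is a one-to-one assignment (minimum-cost bipartite matching).
Optimal: Car 12→Route 1 (127 km), Car 63→Route 4 (92 km), Car 44→Route 3 (160 km), Car 31→Route 5 (49 km), Car 27→Route 2 (142 km) — total 127+92+160+49+142 = 570 km.
Column-greedy (each route in turn goes to its cheapest remaining truck) gives 817 km, worse by 247.
Swapping Car 27↔Car 12 (Car 27→Route 1 219 km, Car 12→Route 2 173 km) adds 123.
Every other assignment is strictly worse.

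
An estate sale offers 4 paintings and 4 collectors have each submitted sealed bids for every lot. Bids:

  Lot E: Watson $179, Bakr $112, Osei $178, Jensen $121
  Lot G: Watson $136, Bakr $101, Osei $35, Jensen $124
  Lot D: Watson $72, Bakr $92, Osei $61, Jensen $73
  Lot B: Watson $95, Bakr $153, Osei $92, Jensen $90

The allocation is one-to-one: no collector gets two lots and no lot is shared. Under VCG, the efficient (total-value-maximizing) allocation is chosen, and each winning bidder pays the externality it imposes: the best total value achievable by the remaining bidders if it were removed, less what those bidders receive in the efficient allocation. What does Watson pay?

Watson pays $51.

Efficient allocation: Watson→Lot G ($136), Bakr→Lot B ($153), Osei→Lot E ($178), Jensen→Lot D ($73); total welfare W = $540.
Watson receives Lot G at value $136, so the others get W − 136 = $404.
Without Watson: best allocation of the remaining 3 bidders over all 4 lots is Bakr→Lot B ($153), Osei→Lot E ($178), Jensen→Lot G ($124), total $455.
VCG payment = (others' best without Watson) − (others' welfare with Watson) = 455 − 404 = $51.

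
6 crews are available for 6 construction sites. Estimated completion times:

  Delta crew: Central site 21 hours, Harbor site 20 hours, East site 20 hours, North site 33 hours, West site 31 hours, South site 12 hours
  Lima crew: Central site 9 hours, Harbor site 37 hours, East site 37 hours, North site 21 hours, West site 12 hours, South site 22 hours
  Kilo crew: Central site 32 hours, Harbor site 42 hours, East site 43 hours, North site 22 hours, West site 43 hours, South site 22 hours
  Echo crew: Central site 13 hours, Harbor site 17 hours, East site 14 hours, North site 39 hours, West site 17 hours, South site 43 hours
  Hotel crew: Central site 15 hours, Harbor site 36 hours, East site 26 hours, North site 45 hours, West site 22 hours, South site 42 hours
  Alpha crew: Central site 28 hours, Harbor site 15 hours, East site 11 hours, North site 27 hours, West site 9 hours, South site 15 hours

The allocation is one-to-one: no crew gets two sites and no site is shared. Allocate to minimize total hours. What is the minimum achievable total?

Min total: 89 hours

Treat this as an assignment problem: match each crew to one site.
Optimal: Delta crew→South site (12 hours), Lima crew→West site (12 hours), Kilo crew→North site (22 hours), Echo crew→Harbor site (17 hours), Hotel crew→Central site (15 hours), Alpha crew→East site (11 hours) — total 12+12+22+17+15+11 = 89 hours.
Row-greedy (each crew in turn takes its cheapest remaining site) gives 94 hours, worse by 5.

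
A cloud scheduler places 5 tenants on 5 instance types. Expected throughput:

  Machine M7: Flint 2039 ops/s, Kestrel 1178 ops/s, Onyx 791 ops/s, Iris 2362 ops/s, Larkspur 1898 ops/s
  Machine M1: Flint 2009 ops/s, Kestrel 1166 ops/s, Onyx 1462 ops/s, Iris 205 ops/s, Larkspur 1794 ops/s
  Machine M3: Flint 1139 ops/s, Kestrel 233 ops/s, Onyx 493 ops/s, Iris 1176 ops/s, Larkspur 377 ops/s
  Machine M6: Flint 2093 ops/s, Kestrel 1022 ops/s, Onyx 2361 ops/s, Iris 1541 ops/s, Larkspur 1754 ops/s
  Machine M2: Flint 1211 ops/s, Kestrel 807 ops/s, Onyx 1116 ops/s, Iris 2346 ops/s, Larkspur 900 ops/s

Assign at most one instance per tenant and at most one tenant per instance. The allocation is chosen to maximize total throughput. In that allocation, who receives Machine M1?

Kestrel receives Machine M1.

Optimal: Flint→Machine M3 (1139 ops/s), Kestrel→Machine M1 (1166 ops/s), Onyx→Machine M6 (2361 ops/s), Iris→Machine M2 (2346 ops/s), Larkspur→Machine M7 (1898 ops/s) — total 1139+1166+2361+2346+1898 = 8910 ops/s.
Next-best assignment: Flint→Machine M1, Kestrel→Machine M3, Onyx→Machine M6, Iris→Machine M2, Larkspur→Machine M7 = 8847 ops/s.
Kestrel's own top instance is Machine M7 (1178 ops/s), but forcing Kestrel→Machine M7 and reassigning the rest optimally gives only 8818 ops/s — worse by 92.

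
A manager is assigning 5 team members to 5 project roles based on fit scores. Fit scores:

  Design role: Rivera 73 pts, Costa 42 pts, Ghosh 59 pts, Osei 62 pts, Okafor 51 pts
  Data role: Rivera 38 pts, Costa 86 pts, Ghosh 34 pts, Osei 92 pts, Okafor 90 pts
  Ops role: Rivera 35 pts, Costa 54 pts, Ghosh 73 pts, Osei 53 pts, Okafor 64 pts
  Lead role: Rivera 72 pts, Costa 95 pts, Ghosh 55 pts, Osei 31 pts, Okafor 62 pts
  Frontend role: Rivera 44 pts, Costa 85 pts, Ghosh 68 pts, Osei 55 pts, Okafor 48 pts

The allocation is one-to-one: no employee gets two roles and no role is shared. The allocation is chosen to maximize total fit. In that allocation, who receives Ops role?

Treat this as an assignment problem: match each employee to one role.
Optimal: Rivera→Design role (73 pts), Costa→Lead role (95 pts), Ghosh→Frontend role (68 pts), Osei→Data role (92 pts), Okafor→Ops role (64 pts) — total 73+95+68+92+64 = 392 pts.
Column-greedy (each role in turn goes to its best remaining employee) gives 381 pts, worse by 11.
Swapping Rivera↔Ghosh (Rivera→Frontend role 44 pts, Ghosh→Design role 59 pts) loses 38.
No other one-to-one assignment exceeds 392 pts.
Okafor's own top role is Data role (90 pts), but forcing Okafor→Data role and reassigning the rest optimally gives only 386 pts — worse by 6.

Okafor receives Ops role.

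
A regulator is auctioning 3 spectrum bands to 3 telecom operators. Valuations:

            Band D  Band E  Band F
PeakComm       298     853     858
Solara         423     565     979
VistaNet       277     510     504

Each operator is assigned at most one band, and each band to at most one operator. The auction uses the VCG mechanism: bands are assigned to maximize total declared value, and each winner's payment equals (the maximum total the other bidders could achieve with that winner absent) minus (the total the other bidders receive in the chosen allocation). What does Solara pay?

Solara pays $238M.

Efficient allocation: PeakComm→Band E ($853M), Solara→Band F ($979M), VistaNet→Band D ($277M); total welfare W = $2109M.
Solara receives Band F at value $979M, so the others get W − 979 = $1130M.
Without Solara: best allocation of the remaining 2 bidders over all 3 bands is PeakComm→Band F ($858M), VistaNet→Band E ($510M), total $1368M.
VCG payment = (others' best without Solara) − (others' welfare with Solara) = 1368 − 1130 = $238M.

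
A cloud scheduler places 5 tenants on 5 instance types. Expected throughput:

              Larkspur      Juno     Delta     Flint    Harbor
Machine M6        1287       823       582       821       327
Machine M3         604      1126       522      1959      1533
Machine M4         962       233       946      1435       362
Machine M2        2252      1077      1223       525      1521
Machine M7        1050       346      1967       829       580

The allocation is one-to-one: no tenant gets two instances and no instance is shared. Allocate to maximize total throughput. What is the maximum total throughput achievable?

This is the linear assignment problem.
Optimal: Larkspur→Machine M2 (2252 ops/s), Juno→Machine M6 (823 ops/s), Delta→Machine M7 (1967 ops/s), Flint→Machine M4 (1435 ops/s), Harbor→Machine M3 (1533 ops/s) — total 2252+823+1967+1435+1533 = 8010 ops/s.
Max-entry greedy (repeatedly take the single best remaining cell) gives 7363 ops/s, worse by 647.
Swapping Delta↔Harbor (Delta→Machine M3 522 ops/s, Harbor→Machine M7 580 ops/s) loses 2398.
Checked against all permutations: 8010 ops/s is optimal.

Max total: 8010 ops/s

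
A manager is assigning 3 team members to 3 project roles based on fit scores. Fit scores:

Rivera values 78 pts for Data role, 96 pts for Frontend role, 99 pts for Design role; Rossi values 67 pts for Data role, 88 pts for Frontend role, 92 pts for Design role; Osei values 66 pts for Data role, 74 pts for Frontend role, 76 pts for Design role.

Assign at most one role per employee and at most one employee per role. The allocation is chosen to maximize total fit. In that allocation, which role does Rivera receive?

Optimal: Rivera→Frontend role (96 pts), Rossi→Design role (92 pts), Osei→Data role (66 pts) — total 96+92+66 = 254 pts.
Max-entry greedy (repeatedly take the single best remaining cell) gives 253 pts, worse by 1.
Next-best assignment: Rivera→Design role, Rossi→Frontend role, Osei→Data role = 253 pts.
Rivera's own top role is Design role (99 pts), but forcing Rivera→Design role and reassigning the rest optimally gives only 253 pts — worse by 1.

Rivera receives Frontend role.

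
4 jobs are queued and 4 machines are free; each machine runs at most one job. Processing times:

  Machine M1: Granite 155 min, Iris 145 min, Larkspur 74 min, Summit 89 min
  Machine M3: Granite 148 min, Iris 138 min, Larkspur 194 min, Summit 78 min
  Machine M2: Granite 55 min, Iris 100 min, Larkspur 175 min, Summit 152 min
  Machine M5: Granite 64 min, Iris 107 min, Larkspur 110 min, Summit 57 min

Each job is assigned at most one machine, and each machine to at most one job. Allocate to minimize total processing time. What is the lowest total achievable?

Minimum total: 314 min

Optimal: Granite→Machine M2 (55 min), Iris→Machine M5 (107 min), Larkspur→Machine M1 (74 min), Summit→Machine M3 (78 min) — total 55+107+74+78 = 314 min.
Min-entry greedy (repeatedly take the single cheapest remaining cell) gives 324 min, worse by 10.
Next-best assignment: Granite→Machine M5, Iris→Machine M2, Larkspur→Machine M1, Summit→Machine M3 = 316 min.
Checked against all permutations: 314 min is optimal.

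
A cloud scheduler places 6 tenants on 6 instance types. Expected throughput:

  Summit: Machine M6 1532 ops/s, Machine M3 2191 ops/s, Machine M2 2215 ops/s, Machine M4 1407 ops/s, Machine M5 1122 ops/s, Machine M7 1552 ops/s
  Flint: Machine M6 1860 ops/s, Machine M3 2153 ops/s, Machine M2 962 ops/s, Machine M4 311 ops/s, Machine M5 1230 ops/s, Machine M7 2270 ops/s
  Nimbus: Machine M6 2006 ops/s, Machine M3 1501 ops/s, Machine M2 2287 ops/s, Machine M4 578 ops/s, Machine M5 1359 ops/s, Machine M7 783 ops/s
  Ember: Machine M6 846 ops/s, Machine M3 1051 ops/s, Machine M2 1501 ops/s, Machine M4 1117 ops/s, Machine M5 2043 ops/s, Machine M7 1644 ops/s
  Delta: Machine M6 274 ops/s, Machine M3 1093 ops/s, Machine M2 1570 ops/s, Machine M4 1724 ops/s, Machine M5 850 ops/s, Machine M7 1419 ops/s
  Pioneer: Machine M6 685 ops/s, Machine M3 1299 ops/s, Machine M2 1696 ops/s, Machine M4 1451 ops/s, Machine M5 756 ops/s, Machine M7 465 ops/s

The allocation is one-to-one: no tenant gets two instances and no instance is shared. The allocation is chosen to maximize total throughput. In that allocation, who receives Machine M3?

Optimal: Summit→Machine M3 (2191 ops/s), Flint→Machine M7 (2270 ops/s), Nimbus→Machine M6 (2006 ops/s), Ember→Machine M5 (2043 ops/s), Delta→Machine M4 (1724 ops/s), Pioneer→Machine M2 (1696 ops/s) — total 2191+2270+2006+2043+1724+1696 = 11930 ops/s.
Row-greedy (each tenant in turn takes its best remaining instance) gives 11557 ops/s, worse by 373.
Checked against all permutations: 11930 ops/s is optimal.
Summit's own top instance is Machine M2 (2215 ops/s), but forcing Summit→Machine M2 and reassigning the rest optimally gives only 11557 ops/s — worse by 373.

Summit receives Machine M3.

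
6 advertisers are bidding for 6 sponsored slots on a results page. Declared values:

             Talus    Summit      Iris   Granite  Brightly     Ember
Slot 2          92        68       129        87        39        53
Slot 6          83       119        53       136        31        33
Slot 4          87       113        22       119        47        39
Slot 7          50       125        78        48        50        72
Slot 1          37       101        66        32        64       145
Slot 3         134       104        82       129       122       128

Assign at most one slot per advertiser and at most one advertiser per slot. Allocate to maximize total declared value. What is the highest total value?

Maximum total: $744

Optimal: Talus→Slot 4 ($87), Summit→Slot 7 ($125), Iris→Slot 2 ($129), Granite→Slot 6 ($136), Brightly→Slot 3 ($122), Ember→Slot 1 ($145) — total 87+125+129+136+122+145 = $744.
Max-entry greedy (repeatedly take the single best remaining cell) gives $716, worse by 28.
Swapping Summit↔Ember (Summit→Slot 1 $101, Ember→Slot 7 $72) loses 97.
No other one-to-one assignment exceeds $744.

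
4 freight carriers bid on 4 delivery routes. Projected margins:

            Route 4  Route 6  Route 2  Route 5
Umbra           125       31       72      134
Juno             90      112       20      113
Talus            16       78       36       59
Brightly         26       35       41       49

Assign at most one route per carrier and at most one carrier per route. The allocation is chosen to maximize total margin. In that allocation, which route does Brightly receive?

Brightly receives Route 2.

This is the linear assignment problem.
Optimal: Umbra→Route 4 ($125k), Juno→Route 5 ($113k), Talus→Route 6 ($78k), Brightly→Route 2 ($41k) — total 125+113+78+41 = $357k.
Column-greedy (each route in turn goes to its best remaining carrier) gives $337k, worse by 20.
Checked against all permutations: $357k is optimal.
Brightly's own top route is Route 5 ($49k), but forcing Brightly→Route 5 and reassigning the rest optimally gives only $322k — worse by 35.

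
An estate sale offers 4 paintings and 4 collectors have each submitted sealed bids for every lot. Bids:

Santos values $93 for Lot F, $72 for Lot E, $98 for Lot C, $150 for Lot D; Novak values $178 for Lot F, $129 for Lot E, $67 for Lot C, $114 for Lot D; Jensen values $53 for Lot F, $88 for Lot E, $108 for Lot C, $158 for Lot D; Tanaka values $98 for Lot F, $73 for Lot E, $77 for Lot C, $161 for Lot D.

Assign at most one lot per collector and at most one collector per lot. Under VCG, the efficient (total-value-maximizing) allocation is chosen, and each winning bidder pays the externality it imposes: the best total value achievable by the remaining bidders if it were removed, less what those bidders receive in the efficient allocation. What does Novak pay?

Efficient allocation: Santos→Lot C ($98), Novak→Lot F ($178), Jensen→Lot E ($88), Tanaka→Lot D ($161); total welfare W = $525.
Novak receives Lot F at value $178, so the others get W − 178 = $347.
Without Novak: best allocation of the remaining 3 bidders over all 4 lots is Santos→Lot F ($93), Jensen→Lot C ($108), Tanaka→Lot D ($161), total $362.
VCG payment = (others' best without Novak) − (others' welfare with Novak) = 362 − 347 = $15.

Novak pays $15.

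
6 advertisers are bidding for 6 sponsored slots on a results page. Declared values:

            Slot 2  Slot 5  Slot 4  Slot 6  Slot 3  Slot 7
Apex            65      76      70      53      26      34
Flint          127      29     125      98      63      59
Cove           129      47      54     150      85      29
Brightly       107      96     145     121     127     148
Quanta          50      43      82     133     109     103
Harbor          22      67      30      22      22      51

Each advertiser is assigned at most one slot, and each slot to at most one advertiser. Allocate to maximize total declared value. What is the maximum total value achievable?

Maximum total: $671

This is a one-to-one assignment (maximum-weight bipartite matching).
Optimal: Apex→Slot 4 ($70), Flint→Slot 2 ($127), Cove→Slot 6 ($150), Brightly→Slot 7 ($148), Quanta→Slot 3 ($109), Harbor→Slot 5 ($67) — total 70+127+150+148+109+67 = $671.
Max-entry greedy (repeatedly take the single best remaining cell) gives $640, worse by 31.
Next-best assignment: Apex→Slot 2, Flint→Slot 4, Cove→Slot 6, Brightly→Slot 7, Quanta→Slot 3, Harbor→Slot 5 = $664.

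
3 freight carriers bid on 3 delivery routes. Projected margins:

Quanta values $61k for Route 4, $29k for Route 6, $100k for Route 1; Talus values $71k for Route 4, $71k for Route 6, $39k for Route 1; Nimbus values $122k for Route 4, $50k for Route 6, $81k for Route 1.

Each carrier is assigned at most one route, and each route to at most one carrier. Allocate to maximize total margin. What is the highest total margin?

Max total: $293k

Optimal: Quanta→Route 1 ($100k), Talus→Route 6 ($71k), Nimbus→Route 4 ($122k) — total 100+71+122 = $293k.
Row-greedy (each carrier in turn takes its best remaining route) gives $221k, worse by 72.
Next-best assignment: Quanta→Route 1, Talus→Route 4, Nimbus→Route 6 = $221k.
Swapping Talus↔Quanta (Talus→Route 1 $39k, Quanta→Route 6 $29k) loses 103.
No other one-to-one assignment exceeds $293k.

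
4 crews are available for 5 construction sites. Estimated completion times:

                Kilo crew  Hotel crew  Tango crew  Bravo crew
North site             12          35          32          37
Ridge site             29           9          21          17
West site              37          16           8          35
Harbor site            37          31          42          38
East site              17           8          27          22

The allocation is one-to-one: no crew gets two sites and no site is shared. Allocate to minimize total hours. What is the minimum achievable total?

This is the linear assignment problem.
Optimal: Kilo crew→North site (12 hours), Hotel crew→East site (8 hours), Tango crew→West site (8 hours), Bravo crew→Ridge site (17 hours) — total 12+8+8+17 = 45 hours.
Column-greedy (each site in turn goes to its cheapest remaining crew) gives 67 hours, worse by 22.
Next-best assignment: Kilo crew→North site, Hotel crew→Ridge site, Tango crew→West site, Bravo crew→East site = 51 hours.
Checked against all permutations: 45 hours is optimal.

Minimum total: 45 hours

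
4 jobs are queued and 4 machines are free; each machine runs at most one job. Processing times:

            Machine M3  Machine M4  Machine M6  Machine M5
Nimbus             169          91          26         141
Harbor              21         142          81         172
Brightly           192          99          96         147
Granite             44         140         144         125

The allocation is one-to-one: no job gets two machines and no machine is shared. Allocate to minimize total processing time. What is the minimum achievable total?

This is the linear assignment problem.
Optimal: Nimbus→Machine M6 (26 min), Harbor→Machine M3 (21 min), Brightly→Machine M4 (99 min), Granite→Machine M5 (125 min) — total 26+21+99+125 = 271 min.
Column-greedy (each machine in turn goes to its cheapest remaining job) gives 333 min, worse by 62.
Swapping Nimbus↔Harbor (Nimbus→Machine M3 169 min, Harbor→Machine M6 81 min) adds 203.
Checked against all permutations: 271 min is optimal.

Minimum total: 271 min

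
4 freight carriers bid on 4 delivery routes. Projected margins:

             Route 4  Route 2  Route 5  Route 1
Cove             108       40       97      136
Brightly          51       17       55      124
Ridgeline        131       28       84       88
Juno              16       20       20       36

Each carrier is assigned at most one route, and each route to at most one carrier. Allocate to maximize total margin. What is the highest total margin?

Maximum total: $372k

Optimal: Cove→Route 5 ($97k), Brightly→Route 1 ($124k), Ridgeline→Route 4 ($131k), Juno→Route 2 ($20k) — total 97+124+131+20 = $372k.
Column-greedy (each route in turn goes to its best remaining carrier) gives $262k, worse by 110.
Swapping Brightly↔Cove (Brightly→Route 5 $55k, Cove→Route 1 $136k) loses 30.
Checked against all permutations: $372k is optimal.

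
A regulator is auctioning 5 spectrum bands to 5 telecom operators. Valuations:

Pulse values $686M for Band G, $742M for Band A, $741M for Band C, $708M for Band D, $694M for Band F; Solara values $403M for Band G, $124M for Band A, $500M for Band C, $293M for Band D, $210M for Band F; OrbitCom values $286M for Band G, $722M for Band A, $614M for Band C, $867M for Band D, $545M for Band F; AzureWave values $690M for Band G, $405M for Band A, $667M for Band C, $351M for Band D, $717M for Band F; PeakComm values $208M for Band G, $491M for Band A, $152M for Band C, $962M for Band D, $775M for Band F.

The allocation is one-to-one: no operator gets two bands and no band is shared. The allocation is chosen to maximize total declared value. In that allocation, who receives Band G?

Optimal: Pulse→Band G ($686M), Solara→Band C ($500M), OrbitCom→Band A ($722M), AzureWave→Band F ($717M), PeakComm→Band D ($962M) — total 686+500+722+717+962 = $3587M.
Row-greedy (each operator in turn takes its best remaining band) gives $3034M, worse by 553.
Next-best assignment: Pulse→Band A, Solara→Band C, OrbitCom→Band D, AzureWave→Band G, PeakComm→Band F = $3574M.
Swapping OrbitCom↔AzureWave (OrbitCom→Band F $545M, AzureWave→Band A $405M) loses 489.
Pulse's own top band is Band A ($742M), but forcing Pulse→Band A and reassigning the rest optimally gives only $3574M — worse by 13.

Pulse receives Band G.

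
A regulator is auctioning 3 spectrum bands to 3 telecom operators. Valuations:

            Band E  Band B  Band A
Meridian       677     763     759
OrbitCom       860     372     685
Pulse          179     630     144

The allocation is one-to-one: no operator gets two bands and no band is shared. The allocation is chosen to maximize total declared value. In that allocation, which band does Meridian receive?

This is the linear assignment problem.
Optimal: Meridian→Band A ($759M), OrbitCom→Band E ($860M), Pulse→Band B ($630M) — total 759+860+630 = $2249M.
Max-entry greedy (repeatedly take the single best remaining cell) gives $1767M, worse by 482.
Next-best assignment: Meridian→Band E, OrbitCom→Band A, Pulse→Band B = $1992M.
Meridian's own top band is Band B ($763M), but forcing Meridian→Band B and reassigning the rest optimally gives only $1767M — worse by 482.

Meridian receives Band A.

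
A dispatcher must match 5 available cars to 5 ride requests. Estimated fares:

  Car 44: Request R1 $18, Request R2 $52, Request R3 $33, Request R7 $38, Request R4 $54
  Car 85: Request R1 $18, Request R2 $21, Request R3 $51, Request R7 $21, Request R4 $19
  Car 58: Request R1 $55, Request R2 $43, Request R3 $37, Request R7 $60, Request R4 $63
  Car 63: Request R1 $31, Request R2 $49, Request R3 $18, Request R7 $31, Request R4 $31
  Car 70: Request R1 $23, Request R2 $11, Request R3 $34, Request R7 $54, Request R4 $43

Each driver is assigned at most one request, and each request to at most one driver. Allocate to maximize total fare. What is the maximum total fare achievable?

Treat this as an assignment problem: match each driver to one request.
Optimal: Car 44→Request R4 ($54), Car 85→Request R3 ($51), Car 58→Request R1 ($55), Car 63→Request R2 ($49), Car 70→Request R7 ($54) — total 54+51+55+49+54 = $263.
Column-greedy (each request in turn goes to its best remaining driver) gives $243, worse by 20.

Maximum total: $263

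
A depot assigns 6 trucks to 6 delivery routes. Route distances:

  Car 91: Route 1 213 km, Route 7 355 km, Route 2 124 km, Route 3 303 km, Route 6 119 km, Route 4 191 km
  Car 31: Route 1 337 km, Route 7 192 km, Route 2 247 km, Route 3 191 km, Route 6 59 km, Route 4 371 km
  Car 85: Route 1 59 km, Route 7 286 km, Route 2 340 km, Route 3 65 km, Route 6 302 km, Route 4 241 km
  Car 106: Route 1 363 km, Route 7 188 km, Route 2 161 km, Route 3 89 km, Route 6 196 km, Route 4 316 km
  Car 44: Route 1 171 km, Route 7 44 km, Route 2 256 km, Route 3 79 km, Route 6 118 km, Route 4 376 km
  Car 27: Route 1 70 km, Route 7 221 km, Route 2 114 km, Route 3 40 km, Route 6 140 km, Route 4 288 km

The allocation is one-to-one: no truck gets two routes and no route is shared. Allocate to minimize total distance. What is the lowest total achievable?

Optimal: Car 91→Route 4 (191 km), Car 31→Route 6 (59 km), Car 85→Route 1 (59 km), Car 106→Route 2 (161 km), Car 44→Route 7 (44 km), Car 27→Route 3 (40 km) — total 191+59+59+161+44+40 = 554 km.
Column-greedy (each route in turn goes to its cheapest remaining truck) gives 556 km, worse by 2.
Swapping Car 106↔Car 31 (Car 106→Route 6 196 km, Car 31→Route 2 247 km) adds 223.
Every other assignment is strictly worse.

Minimum total: 554 km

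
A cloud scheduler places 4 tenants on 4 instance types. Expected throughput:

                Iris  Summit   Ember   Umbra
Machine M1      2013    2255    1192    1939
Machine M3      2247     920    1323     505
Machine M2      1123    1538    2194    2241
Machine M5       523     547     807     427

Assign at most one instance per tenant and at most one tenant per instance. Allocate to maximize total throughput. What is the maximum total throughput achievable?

Treat this as an assignment problem: match each tenant to one instance.
Optimal: Iris→Machine M3 (2247 ops/s), Summit→Machine M1 (2255 ops/s), Ember→Machine M5 (807 ops/s), Umbra→Machine M2 (2241 ops/s) — total 2247+2255+807+2241 = 7550 ops/s.
Row-greedy (each tenant in turn takes its best remaining instance) gives 7123 ops/s, worse by 427.
Swapping Iris↔Umbra (Iris→Machine M2 1123 ops/s, Umbra→Machine M3 505 ops/s) loses 2860.

Maximum total: 7550 ops/s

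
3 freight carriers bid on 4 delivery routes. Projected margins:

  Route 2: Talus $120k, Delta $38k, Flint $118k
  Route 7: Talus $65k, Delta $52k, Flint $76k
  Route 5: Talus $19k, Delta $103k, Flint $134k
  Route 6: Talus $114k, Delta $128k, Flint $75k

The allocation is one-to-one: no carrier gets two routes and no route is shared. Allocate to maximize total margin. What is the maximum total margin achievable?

Maximum total: $382k

This is a one-to-one assignment (maximum-weight bipartite matching).
Optimal: Talus→Route 2 ($120k), Delta→Route 6 ($128k), Flint→Route 5 ($134k) — total 120+128+134 = $382k.
Column-greedy (each route in turn goes to its best remaining carrier) gives $299k, worse by 83.
Next-best assignment: Talus→Route 6, Delta→Route 5, Flint→Route 2 = $335k.
Checked against all permutations: $382k is optimal.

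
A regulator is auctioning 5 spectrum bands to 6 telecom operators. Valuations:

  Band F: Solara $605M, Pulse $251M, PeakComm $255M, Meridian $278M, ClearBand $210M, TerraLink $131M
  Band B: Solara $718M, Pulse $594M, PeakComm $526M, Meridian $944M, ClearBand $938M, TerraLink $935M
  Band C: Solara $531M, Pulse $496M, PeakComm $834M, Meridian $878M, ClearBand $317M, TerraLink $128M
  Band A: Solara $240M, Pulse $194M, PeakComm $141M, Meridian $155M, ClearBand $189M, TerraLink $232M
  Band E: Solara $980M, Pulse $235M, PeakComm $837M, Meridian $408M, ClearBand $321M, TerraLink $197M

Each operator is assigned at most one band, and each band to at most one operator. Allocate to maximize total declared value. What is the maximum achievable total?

Treat this as an assignment problem: match each operator to one band.
Optimal: Solara→Band F ($605M), ClearBand→Band B ($938M), Meridian→Band C ($878M), TerraLink→Band A ($232M), PeakComm→Band E ($837M) — total 605+938+878+232+837 = $3490M.
Next-best assignment: Solara→Band F, ClearBand→Band B, Meridian→Band C, Pulse→Band A, PeakComm→Band E = $3452M.
Every other assignment is strictly worse.

Maximum total: $3490M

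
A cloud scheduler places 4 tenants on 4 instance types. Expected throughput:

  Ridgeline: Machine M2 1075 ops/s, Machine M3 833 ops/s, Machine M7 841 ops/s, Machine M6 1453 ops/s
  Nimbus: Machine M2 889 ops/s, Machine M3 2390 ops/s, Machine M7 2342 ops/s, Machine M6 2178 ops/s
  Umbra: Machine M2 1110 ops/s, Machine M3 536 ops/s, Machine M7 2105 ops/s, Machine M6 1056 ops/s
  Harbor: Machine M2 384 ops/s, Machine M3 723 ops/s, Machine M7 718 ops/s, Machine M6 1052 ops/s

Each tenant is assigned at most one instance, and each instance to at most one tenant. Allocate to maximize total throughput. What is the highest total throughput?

Treat this as an assignment problem: match each tenant to one instance.
Optimal: Ridgeline→Machine M2 (1075 ops/s), Nimbus→Machine M3 (2390 ops/s), Umbra→Machine M7 (2105 ops/s), Harbor→Machine M6 (1052 ops/s) — total 1075+2390+2105+1052 = 6622 ops/s.
Row-greedy (each tenant in turn takes its best remaining instance) gives 6332 ops/s, worse by 290.
No other one-to-one assignment exceeds 6622 ops/s.

Maximum total: 6622 ops/s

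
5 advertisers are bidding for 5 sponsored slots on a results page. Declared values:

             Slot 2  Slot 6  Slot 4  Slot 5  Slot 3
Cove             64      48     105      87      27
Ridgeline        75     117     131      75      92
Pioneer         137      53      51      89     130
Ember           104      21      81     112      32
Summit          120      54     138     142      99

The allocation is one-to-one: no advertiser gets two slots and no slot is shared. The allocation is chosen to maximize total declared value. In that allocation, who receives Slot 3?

Treat this as an assignment problem: match each advertiser to one slot.
Optimal: Cove→Slot 4 ($105), Ridgeline→Slot 6 ($117), Pioneer→Slot 3 ($130), Ember→Slot 2 ($104), Summit→Slot 5 ($142) — total 105+117+130+104+142 = $598.
Row-greedy (each advertiser in turn takes its best remaining slot) gives $570, worse by 28.
Next-best assignment: Cove→Slot 4, Ridgeline→Slot 6, Pioneer→Slot 3, Ember→Slot 5, Summit→Slot 2 = $584.
Swapping Summit↔Pioneer (Summit→Slot 3 $99, Pioneer→Slot 5 $89) loses 84.
Pioneer's own top slot is Slot 2 ($137), but forcing Pioneer→Slot 2 and reassigning the rest optimally gives only $570 — worse by 28.

Pioneer receives Slot 3.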